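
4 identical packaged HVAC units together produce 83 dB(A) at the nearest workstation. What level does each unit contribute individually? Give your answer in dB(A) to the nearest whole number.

77 dB(A)

Dividing the total intensity by 4 lowers the level by 10·log₁₀ 4 = 6.021 dB: L₁ = 83 − 6.021.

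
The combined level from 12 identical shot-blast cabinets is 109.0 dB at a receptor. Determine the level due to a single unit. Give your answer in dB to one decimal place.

12 equal contributions raise the level by 10·log₁₀ 12 = 10.792 dB, so each unit alone gives 109.0 − 10.792.

98.2 dB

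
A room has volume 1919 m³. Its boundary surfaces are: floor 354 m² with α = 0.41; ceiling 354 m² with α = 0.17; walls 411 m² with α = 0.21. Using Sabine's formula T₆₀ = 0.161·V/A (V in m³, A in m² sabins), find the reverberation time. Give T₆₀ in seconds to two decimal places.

1.06 s

Total absorption A = 354·0.41 + 354·0.17 + 411·0.21 = 291.63 m² sabins.
T₆₀ = 0.161 × 1919 / 291.63 = 1.059 s.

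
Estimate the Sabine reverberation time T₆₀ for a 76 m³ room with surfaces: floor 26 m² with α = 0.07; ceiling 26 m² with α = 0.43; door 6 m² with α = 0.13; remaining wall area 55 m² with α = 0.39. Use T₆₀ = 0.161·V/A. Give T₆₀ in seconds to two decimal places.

0.35 s

Summing Sᵢαᵢ: 26·0.07 + 26·0.43 + 6·0.13 + 55·0.39 = 35.23 m².
T₆₀ = 0.161 × 76 / 35.23 = 0.347 s.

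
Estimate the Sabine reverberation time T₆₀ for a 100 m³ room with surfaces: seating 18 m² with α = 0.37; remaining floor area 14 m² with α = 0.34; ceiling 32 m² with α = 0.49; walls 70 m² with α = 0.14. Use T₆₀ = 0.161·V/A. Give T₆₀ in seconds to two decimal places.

Total absorption A = 18·0.37 + 14·0.34 + 32·0.49 + 70·0.14 = 36.90 m² sabins.
T₆₀ = 0.161 × 100 / 36.90 = 0.436 s.

0.44 s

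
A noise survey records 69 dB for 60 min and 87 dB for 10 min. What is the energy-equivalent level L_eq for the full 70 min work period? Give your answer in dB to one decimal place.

Weight each interval's intensity by its duration and average over T = 70 min:
Σ tᵢ·10^(Lᵢ/10) = 60·10^(69/10) + 10·10^(87/10) = 5.488e+09.
L_eq = 10·log₁₀(5.488e+09/70) = 78.94 dB.

78.9 dB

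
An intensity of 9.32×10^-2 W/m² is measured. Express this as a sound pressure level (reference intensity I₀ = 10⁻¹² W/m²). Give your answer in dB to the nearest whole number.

Dividing by I₀ shifts the exponent by 12: I/I₀ = 9.32×10^10.
L = 10·(0.9694 + 10) = 109.69 dB.

110 dB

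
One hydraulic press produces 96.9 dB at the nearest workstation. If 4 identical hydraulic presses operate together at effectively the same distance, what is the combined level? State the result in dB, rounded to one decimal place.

N identical incoherent sources raise the level by 10·log₁₀ N.
L_total = 96.9 + 10·log₁₀(4) = 96.9 + 6.021 = 102.92 dB.

102.9 dB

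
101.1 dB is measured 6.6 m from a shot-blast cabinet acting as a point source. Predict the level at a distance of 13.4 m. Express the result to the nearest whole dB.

95 dB

For a point source, L₂ = L₁ − 20·log₁₀(r₂/r₁).
L₂ = 101.1 − 20·log₁₀(13.4/6.6) = 101.1 − 6.151 = 94.95 dB.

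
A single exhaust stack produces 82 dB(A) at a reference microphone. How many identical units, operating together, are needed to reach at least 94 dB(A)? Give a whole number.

The shortfall is 94 − 82 = 12.0 dB, and N units add 10·log₁₀ N, so need 10·log₁₀ N ≥ 12.0.
N ≥ 10^(12.0/10) = 15.849, so N = 16.

16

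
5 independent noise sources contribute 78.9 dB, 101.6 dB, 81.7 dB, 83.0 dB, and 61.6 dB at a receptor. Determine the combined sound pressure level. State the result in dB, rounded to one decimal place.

Incoherent sources combine by intensity addition: L_total = 10·log₁₀(Σ 10^(L_i/10)).
Σ 10^(L/10) = 10^(78.9/10) + 10^(101.6/10) + 10^(81.7/10) + 10^(83.0/10) + 10^(61.6/10) = 1.488e+10.
L_total = 10·log₁₀(1.488e+10) = 101.73 dB.

101.7 dB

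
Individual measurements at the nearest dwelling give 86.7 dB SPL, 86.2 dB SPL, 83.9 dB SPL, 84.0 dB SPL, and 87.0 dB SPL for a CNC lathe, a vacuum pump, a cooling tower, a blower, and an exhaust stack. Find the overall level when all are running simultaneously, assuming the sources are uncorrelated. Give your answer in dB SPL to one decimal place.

92.7 dB SPL

Incoherent sources combine by intensity addition: L_total = 10·log₁₀(Σ 10^(L_i/10)).
Σ 10^(L/10) = 10^(86.7/10) + 10^(86.2/10) + 10^(83.9/10) + 10^(84.0/10) + 10^(87.0/10) = 1.882e+09.
L_total = 10·log₁₀(1.882e+09) = 92.75 dB SPL.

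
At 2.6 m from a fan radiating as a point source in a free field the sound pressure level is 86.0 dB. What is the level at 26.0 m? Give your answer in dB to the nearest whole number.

66 dB

For a point source, L₂ = L₁ − 20·log₁₀(r₂/r₁).
L₂ = 86.0 − 20·log₁₀(26.0/2.6) = 86.0 − 20.000 = 66.00 dB.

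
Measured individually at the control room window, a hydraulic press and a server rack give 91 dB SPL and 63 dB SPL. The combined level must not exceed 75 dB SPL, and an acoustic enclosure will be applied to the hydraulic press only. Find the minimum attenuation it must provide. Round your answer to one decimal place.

16.3 dB

Fixed contribution from the other source: Σ 10^(L/10) = 10^(63/10) = 1.995e+06 (63.00 dB SPL).
The limit corresponds to 10^(75/10) = 3.162e+07; subtracting the fixed part leaves 2.963e+07 for the hydraulic press, i.e. 74.72 dB SPL.
So the hydraulic press must be reduced from 91 to 74.72 dB SPL: IL = 16.28 dB.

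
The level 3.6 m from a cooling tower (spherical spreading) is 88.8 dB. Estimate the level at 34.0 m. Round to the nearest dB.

For a point source, L₂ = L₁ − 20·log₁₀(r₂/r₁).
L₂ = 88.8 − 20·log₁₀(34.0/3.6) = 88.8 − 19.504 = 69.30 dB.

69 dB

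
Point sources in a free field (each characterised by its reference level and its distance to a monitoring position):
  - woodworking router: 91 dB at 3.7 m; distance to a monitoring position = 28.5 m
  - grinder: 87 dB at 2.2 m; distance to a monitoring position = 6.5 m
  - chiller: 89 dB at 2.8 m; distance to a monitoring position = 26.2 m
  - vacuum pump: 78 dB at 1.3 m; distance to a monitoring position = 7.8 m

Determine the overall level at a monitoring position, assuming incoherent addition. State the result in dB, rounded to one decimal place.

Apply inverse-square spreading to bring every level to the receiver, then sum 10^(L/10).
woodworking router: 91 − 20·log₁₀(28.5/3.7) = 91 − 17.73 = 73.27 dB.
grinder: 87 − 20·log₁₀(6.5/2.2) = 87 − 9.41 = 77.59 dB.
chiller: 89 − 20·log₁₀(26.2/2.8) = 89 − 19.42 = 69.58 dB.
vacuum pump: 78 − 20·log₁₀(7.8/1.3) = 78 − 15.56 = 62.44 dB.
Σ 10^(L/10) = 8.946e+07 → L_total = 10·log₁₀(8.946e+07) = 79.52 dB.

79.5 dB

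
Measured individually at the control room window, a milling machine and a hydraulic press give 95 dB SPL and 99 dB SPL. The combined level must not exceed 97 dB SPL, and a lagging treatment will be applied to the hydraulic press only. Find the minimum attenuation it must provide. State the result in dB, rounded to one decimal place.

6.3 dB

Everything except the hydraulic press sums to 10^(95/10) = 3.162e+09 in linear terms, 95.00 dB SPL.
To meet 97 dB SPL overall, the treated hydraulic press may contribute at most 10^(97/10) − 3.162e+09 = 1.850e+09, i.e. 92.67 dB SPL.
So the hydraulic press must be reduced from 99 to 92.67 dB SPL: IL = 6.33 dB.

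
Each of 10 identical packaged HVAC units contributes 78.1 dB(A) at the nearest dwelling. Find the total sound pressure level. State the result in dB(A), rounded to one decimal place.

With 10 equal, uncorrelated contributions the intensity is 10× that of one unit, giving a rise of 10·log₁₀ 10.
L_total = 78.1 + 10·log₁₀(10) = 78.1 + 10.000 = 88.10 dB(A).

88.1 dB(A)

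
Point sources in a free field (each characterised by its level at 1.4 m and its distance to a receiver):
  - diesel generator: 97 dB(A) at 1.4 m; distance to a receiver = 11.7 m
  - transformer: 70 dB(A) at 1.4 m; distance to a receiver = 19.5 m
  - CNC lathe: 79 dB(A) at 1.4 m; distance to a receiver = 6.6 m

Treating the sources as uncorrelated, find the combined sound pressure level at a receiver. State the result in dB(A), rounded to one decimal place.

78.8 dB(A)

Apply inverse-square spreading to bring every level to the receiver, then sum 10^(L/10).
diesel generator: 97 − 20·log₁₀(11.7/1.4) = 97 − 18.44 = 78.56 dB(A).
transformer: 70 − 20·log₁₀(19.5/1.4) = 70 − 22.88 = 47.12 dB(A).
CNC lathe: 79 − 20·log₁₀(6.6/1.4) = 79 − 13.47 = 65.53 dB(A).
Σ 10^(L/10) = 7.539e+07 → L_total = 10·log₁₀(7.539e+07) = 78.77 dB(A).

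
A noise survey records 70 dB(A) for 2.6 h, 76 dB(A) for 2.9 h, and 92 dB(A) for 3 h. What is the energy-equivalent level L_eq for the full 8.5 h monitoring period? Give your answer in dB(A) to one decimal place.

87.6 dB(A)

The energy average is taken in the linear domain: L_eq = 10·log₁₀[(Σ tᵢ·10^(Lᵢ/10))/T], T = 8.5 h.
Σ tᵢ·10^(Lᵢ/10) = 2.6·10^(70/10) + 2.9·10^(76/10) + 3·10^(92/10) = 4.896e+09.
L_eq = 10·log₁₀(4.896e+09/8.5) = 87.60 dB(A).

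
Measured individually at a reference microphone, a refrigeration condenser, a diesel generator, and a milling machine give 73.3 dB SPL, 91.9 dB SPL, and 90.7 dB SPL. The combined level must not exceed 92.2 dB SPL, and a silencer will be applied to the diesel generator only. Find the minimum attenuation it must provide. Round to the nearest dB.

5 dB

Everything except the diesel generator sums to 10^(73.3/10) + 10^(90.7/10) = 1.196e+09 in linear terms, 90.78 dB SPL.
The limit corresponds to 10^(92.2/10) = 1.660e+09; subtracting the fixed part leaves 4.633e+08 for the diesel generator, i.e. 86.66 dB SPL.
So the diesel generator must be reduced from 91.9 to 86.66 dB SPL: IL = 5.24 dB.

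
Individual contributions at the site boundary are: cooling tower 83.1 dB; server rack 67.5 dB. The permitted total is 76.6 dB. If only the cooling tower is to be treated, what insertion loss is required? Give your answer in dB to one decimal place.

7.1 dB

Fixed contribution from the other source: Σ 10^(L/10) = 10^(67.5/10) = 5.623e+06 (67.50 dB).
The limit corresponds to 10^(76.6/10) = 4.571e+07; subtracting the fixed part leaves 4.009e+07 for the cooling tower, i.e. 76.03 dB.
So the cooling tower must be reduced from 83.1 to 76.03 dB: IL = 7.07 dB.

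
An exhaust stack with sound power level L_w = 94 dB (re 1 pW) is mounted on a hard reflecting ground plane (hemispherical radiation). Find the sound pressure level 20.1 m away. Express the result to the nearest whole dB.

The power spreads over a hemisphere of area 2π·r², so L_p = L_w − 10·log₁₀(2π·r²).
2π·r² = 2538 m², 10·log₁₀ of that is 34.046 dB.
L_p = 94 − 34.046 = 59.95 dB.

60 dB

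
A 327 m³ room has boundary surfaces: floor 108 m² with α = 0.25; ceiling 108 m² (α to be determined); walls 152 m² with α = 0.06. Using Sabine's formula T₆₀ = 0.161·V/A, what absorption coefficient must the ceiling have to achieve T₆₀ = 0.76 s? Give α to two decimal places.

From T₆₀ = 0.161·V/A, the target T₆₀ = 0.76 s needs A = 0.161·327/0.76 = 69.27 m².
Absorption from the other surfaces = 108·0.25 + 152·0.06 = 36.12 m², so the ceiling must supply 33.15 m² over 108 m².
α = 33.15/108 = 0.307.

0.31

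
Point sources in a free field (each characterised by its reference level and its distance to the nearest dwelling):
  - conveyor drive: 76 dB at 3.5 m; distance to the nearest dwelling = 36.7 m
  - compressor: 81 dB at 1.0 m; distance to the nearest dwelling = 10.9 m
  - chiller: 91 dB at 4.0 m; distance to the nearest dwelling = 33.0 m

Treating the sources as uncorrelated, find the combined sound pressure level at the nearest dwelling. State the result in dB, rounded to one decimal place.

73.0 dB

First find each source's level at the receiver (point-source: −20·log₁₀(r/r_ref)), then combine on an intensity basis.
conveyor drive: 76 − 20·log₁₀(36.7/3.5) = 76 − 20.41 = 55.59 dB.
compressor: 81 − 20·log₁₀(10.9/1.0) = 81 − 20.75 = 60.25 dB.
chiller: 91 − 20·log₁₀(33.0/4.0) = 91 − 18.33 = 72.67 dB.
Σ 10^(L/10) = 1.992e+07 → L_total = 10·log₁₀(1.992e+07) = 72.99 dB.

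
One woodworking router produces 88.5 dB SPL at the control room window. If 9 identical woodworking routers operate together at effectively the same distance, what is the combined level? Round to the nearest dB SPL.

With 9 equal, uncorrelated contributions the intensity is 9× that of one unit, giving a rise of 10·log₁₀ 9.
L_total = 88.5 + 10·log₁₀(9) = 88.5 + 9.542 = 98.04 dB SPL.

98 dB SPL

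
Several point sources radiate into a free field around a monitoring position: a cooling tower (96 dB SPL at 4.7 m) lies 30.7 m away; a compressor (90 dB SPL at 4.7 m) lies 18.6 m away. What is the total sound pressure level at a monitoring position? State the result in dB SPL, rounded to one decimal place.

82.0 dB SPL

Propagate each source to the receiver with L = L_ref − 20·log₁₀(r/r_ref), then add intensities.
cooling tower: 96 − 20·log₁₀(30.7/4.7) = 96 − 16.30 = 79.70 dB SPL.
compressor: 90 − 20·log₁₀(18.6/4.7) = 90 − 11.95 = 78.05 dB SPL.
Σ 10^(L/10) = 1.572e+08 → L_total = 10·log₁₀(1.572e+08) = 81.96 dB SPL.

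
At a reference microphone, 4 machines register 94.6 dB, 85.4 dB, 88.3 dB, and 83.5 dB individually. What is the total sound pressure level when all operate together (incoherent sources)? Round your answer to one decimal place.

Incoherent sources combine by intensity addition: L_total = 10·log₁₀(Σ 10^(L_i/10)).
Σ 10^(L/10) = 10^(94.6/10) + 10^(85.4/10) + 10^(88.3/10) + 10^(83.5/10) = 4.131e+09.
L_total = 10·log₁₀(4.131e+09) = 96.16 dB.

96.2 dB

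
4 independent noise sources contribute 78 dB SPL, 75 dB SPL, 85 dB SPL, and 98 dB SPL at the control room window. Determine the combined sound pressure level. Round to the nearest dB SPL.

98 dB SPL

For uncorrelated sources the intensities add, so convert each level to linear form, sum, and take 10·log₁₀ of the total.
Σ 10^(L/10) = 10^(78/10) + 10^(75/10) + 10^(85/10) + 10^(98/10) = 6.721e+09.
L_total = 10·log₁₀(6.721e+09) = 98.27 dB SPL.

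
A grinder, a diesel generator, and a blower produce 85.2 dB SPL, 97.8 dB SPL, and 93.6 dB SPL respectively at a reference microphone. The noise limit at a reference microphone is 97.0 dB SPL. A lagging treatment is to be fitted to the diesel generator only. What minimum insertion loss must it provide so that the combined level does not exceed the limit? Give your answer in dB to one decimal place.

Everything except the diesel generator sums to 10^(85.2/10) + 10^(93.6/10) = 2.622e+09 in linear terms, 94.19 dB SPL.
To meet 97.0 dB SPL overall, the treated diesel generator may contribute at most 10^(97.0/10) − 2.622e+09 = 2.390e+09, i.e. 93.78 dB SPL.
So the diesel generator must be reduced from 97.8 to 93.78 dB SPL: IL = 4.02 dB.

4.0 dB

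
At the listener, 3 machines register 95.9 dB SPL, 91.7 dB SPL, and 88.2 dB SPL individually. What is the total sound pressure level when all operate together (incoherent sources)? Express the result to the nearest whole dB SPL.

98 dB SPL

For uncorrelated sources the intensities add, so convert each level to linear form, sum, and take 10·log₁₀ of the total.
Σ 10^(L/10) = 10^(95.9/10) + 10^(91.7/10) + 10^(88.2/10) = 6.030e+09.
L_total = 10·log₁₀(6.030e+09) = 97.80 dB SPL.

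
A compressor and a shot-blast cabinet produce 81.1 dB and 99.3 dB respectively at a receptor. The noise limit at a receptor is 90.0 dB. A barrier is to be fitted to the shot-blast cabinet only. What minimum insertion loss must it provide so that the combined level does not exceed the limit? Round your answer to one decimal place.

9.9 dB

Everything except the shot-blast cabinet sums to 10^(81.1/10) = 1.288e+08 in linear terms, 81.10 dB.
To meet 90.0 dB overall, the treated shot-blast cabinet may contribute at most 10^(90.0/10) − 1.288e+08 = 8.712e+08, i.e. 89.40 dB.
So the shot-blast cabinet must be reduced from 99.3 to 89.40 dB: IL = 9.90 dB.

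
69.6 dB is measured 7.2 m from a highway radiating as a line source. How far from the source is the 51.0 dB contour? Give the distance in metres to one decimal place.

521.6 m

For a line source L₁ − L₂ = 10·log₁₀(r₂/r₁), so r₂ = r₁·10^((L₁−L₂)/10).
r₂ = 7.2·10^((69.6−51.0)/10) = 7.2·10^(18.6/10) = 521.59 m.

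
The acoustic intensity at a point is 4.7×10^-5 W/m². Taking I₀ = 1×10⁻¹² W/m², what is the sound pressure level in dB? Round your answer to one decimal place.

76.7 dB

L = 10·log₁₀(I/I₀) = 10·log₁₀(4.7×10^-5/10⁻¹²) = 10·log₁₀(4.7×10^7).
L = 10·(0.6721 + 7) = 76.72 dB.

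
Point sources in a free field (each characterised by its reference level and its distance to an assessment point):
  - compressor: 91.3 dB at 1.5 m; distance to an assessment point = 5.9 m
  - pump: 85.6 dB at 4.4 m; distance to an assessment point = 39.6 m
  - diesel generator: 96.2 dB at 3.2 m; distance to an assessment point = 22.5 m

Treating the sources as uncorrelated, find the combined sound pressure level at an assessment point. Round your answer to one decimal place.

Propagate each source to the receiver with L = L_ref − 20·log₁₀(r/r_ref), then add intensities.
compressor: 91.3 − 20·log₁₀(5.9/1.5) = 91.3 − 11.90 = 79.40 dB.
pump: 85.6 − 20·log₁₀(39.6/4.4) = 85.6 − 19.08 = 66.52 dB.
diesel generator: 96.2 − 20·log₁₀(22.5/3.2) = 96.2 − 16.94 = 79.26 dB.
Σ 10^(L/10) = 1.760e+08 → L_total = 10·log₁₀(1.760e+08) = 82.46 dB.

82.5 dB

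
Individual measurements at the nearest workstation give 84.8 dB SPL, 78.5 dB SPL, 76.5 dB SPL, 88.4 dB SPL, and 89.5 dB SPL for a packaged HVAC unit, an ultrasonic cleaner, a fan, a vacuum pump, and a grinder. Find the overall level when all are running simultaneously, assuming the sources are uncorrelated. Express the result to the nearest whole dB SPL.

For uncorrelated sources the intensities add, so convert each level to linear form, sum, and take 10·log₁₀ of the total.
Σ 10^(L/10) = 10^(84.8/10) + 10^(78.5/10) + 10^(76.5/10) + 10^(88.4/10) + 10^(89.5/10) = 2.001e+09.
L_total = 10·log₁₀(2.001e+09) = 93.01 dB SPL.

93 dB SPL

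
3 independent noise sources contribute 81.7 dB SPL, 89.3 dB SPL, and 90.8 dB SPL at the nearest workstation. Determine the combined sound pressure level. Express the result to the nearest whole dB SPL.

For uncorrelated sources the intensities add, so convert each level to linear form, sum, and take 10·log₁₀ of the total.
Σ 10^(L/10) = 10^(81.7/10) + 10^(89.3/10) + 10^(90.8/10) = 2.201e+09.
L_total = 10·log₁₀(2.201e+09) = 93.43 dB SPL.

93 dB SPL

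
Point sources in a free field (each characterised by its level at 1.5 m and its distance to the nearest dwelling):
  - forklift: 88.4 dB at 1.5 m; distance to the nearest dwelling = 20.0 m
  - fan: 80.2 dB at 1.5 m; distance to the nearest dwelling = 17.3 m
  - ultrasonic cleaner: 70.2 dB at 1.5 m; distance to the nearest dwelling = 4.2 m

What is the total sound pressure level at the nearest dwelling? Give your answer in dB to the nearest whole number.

Propagate each source to the receiver with L = L_ref − 20·log₁₀(r/r_ref), then add intensities.
forklift: 88.4 − 20·log₁₀(20.0/1.5) = 88.4 − 22.50 = 65.90 dB.
fan: 80.2 − 20·log₁₀(17.3/1.5) = 80.2 − 21.24 = 58.96 dB.
ultrasonic cleaner: 70.2 − 20·log₁₀(4.2/1.5) = 70.2 − 8.94 = 61.26 dB.
Σ 10^(L/10) = 6.014e+06 → L_total = 10·log₁₀(6.014e+06) = 67.79 dB.

68 dB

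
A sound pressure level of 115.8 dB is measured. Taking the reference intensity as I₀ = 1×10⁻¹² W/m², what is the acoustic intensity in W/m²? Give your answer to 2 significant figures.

0.38 W/m²

I = I₀·10^(L/10) = 10⁻¹² × 10^(115.8/10) = 10^(-0.420).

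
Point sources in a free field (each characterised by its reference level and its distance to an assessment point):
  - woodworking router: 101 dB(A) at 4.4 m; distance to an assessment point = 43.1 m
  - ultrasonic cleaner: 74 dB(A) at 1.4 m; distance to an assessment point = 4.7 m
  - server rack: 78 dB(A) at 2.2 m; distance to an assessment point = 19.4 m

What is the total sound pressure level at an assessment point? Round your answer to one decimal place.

81.3 dB(A)

Propagate each source to the receiver with L = L_ref − 20·log₁₀(r/r_ref), then add intensities.
woodworking router: 101 − 20·log₁₀(43.1/4.4) = 101 − 19.82 = 81.18 dB(A).
ultrasonic cleaner: 74 − 20·log₁₀(4.7/1.4) = 74 − 10.52 = 63.48 dB(A).
server rack: 78 − 20·log₁₀(19.4/2.2) = 78 − 18.91 = 59.09 dB(A).
Σ 10^(L/10) = 1.342e+08 → L_total = 10·log₁₀(1.342e+08) = 81.28 dB(A).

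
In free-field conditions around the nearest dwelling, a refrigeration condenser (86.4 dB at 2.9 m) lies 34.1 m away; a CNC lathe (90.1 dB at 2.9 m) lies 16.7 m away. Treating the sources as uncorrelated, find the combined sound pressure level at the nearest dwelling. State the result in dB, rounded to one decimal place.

Propagate each source to the receiver with L = L_ref − 20·log₁₀(r/r_ref), then add intensities.
refrigeration condenser: 86.4 − 20·log₁₀(34.1/2.9) = 86.4 − 21.41 = 64.99 dB.
CNC lathe: 90.1 − 20·log₁₀(16.7/2.9) = 90.1 − 15.21 = 74.89 dB.
Σ 10^(L/10) = 3.401e+07 → L_total = 10·log₁₀(3.401e+07) = 75.32 dB.

75.3 dB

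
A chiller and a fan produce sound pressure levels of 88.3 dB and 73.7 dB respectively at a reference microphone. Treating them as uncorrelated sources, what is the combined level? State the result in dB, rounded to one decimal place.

88.4 dB

For uncorrelated sources the intensities add, so convert each level to linear form, sum, and take 10·log₁₀ of the total.
Σ 10^(L/10) = 10^(88.3/10) + 10^(73.7/10) = 6.995e+08.
L_total = 10·log₁₀(6.995e+08) = 88.45 dB.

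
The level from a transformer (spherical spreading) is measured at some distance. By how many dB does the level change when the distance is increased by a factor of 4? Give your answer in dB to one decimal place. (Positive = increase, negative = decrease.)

-12.0 dB

Point-source spreading: ΔL = −20·log₁₀(r₂/r₁).
ΔL = −20·log₁₀(4) = -12.04 dB.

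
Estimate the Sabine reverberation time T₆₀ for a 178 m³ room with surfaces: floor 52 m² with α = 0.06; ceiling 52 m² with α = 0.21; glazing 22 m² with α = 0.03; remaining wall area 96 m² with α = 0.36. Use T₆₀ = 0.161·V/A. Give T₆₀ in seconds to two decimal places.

0.58 s

Total absorption A = 52·0.06 + 52·0.21 + 22·0.03 + 96·0.36 = 49.26 m² sabins.
T₆₀ = 0.161 × 178 / 49.26 = 0.582 s.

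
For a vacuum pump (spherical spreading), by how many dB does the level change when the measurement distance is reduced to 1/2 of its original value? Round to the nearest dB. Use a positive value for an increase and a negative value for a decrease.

A point source loses 6 dB per doubling of distance; generally ΔL = −20·log₁₀(r₂/r₁).
ΔL = −20·log₁₀(0.5) = +6.02 dB.

+6 dB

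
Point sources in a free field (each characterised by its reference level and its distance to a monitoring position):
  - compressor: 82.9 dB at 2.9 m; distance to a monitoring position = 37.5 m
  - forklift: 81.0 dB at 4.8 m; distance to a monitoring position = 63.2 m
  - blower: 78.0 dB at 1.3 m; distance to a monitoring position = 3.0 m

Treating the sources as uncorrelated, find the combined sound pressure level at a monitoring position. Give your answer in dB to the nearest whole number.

71 dB

Apply inverse-square spreading to bring every level to the receiver, then sum 10^(L/10).
compressor: 82.9 − 20·log₁₀(37.5/2.9) = 82.9 − 22.23 = 60.67 dB.
forklift: 81.0 − 20·log₁₀(63.2/4.8) = 81.0 − 22.39 = 58.61 dB.
blower: 78.0 − 20·log₁₀(3.0/1.3) = 78.0 − 7.26 = 70.74 dB.
Σ 10^(L/10) = 1.374e+07 → L_total = 10·log₁₀(1.374e+07) = 71.38 dB.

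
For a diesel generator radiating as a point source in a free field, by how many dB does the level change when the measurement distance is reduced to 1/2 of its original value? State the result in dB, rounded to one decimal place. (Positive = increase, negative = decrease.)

With spherical spreading the level changes by −20·log₁₀(r₂/r₁).
ΔL = −20·log₁₀(0.5) = +6.02 dB.

+6.0 dB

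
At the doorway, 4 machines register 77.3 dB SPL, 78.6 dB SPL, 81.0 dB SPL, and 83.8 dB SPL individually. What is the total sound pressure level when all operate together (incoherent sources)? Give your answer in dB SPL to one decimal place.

86.9 dB SPL

Incoherent sources combine by intensity addition: L_total = 10·log₁₀(Σ 10^(L_i/10)).
Σ 10^(L/10) = 10^(77.3/10) + 10^(78.6/10) + 10^(81.0/10) + 10^(83.8/10) = 4.919e+08.
L_total = 10·log₁₀(4.919e+08) = 86.92 dB SPL.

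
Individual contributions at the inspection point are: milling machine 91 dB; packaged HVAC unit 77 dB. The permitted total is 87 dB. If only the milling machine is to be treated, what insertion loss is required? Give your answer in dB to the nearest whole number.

4 dB

Everything except the milling machine sums to 10^(77/10) = 5.012e+07 in linear terms, 77.00 dB.
To meet 87 dB overall, the treated milling machine may contribute at most 10^(87/10) − 5.012e+07 = 4.511e+08, i.e. 86.54 dB.
So the milling machine must be reduced from 91 to 86.54 dB: IL = 4.46 dB.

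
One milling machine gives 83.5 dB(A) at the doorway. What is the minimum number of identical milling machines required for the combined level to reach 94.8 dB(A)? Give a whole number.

N identical sources give L₁ + 10·log₁₀ N, so require 10·log₁₀ N ≥ 94.8 − 83.5 = 11.3 dB.
N ≥ 10^(11.3/10) = 13.490, so N = 14.

14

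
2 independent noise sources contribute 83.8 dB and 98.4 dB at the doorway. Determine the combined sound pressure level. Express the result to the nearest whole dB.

99 dB

For uncorrelated sources the intensities add, so convert each level to linear form, sum, and take 10·log₁₀ of the total.
Σ 10^(L/10) = 10^(83.8/10) + 10^(98.4/10) = 7.158e+09.
L_total = 10·log₁₀(7.158e+09) = 98.55 dB.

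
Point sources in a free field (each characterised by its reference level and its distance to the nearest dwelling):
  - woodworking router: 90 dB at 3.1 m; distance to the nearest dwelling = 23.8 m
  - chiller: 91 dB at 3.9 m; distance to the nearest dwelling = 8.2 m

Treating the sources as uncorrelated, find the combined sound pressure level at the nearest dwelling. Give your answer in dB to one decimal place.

Propagate each source to the receiver with L = L_ref − 20·log₁₀(r/r_ref), then add intensities.
woodworking router: 90 − 20·log₁₀(23.8/3.1) = 90 − 17.70 = 72.30 dB.
chiller: 91 − 20·log₁₀(8.2/3.9) = 91 − 6.45 = 84.55 dB.
Σ 10^(L/10) = 3.017e+08 → L_total = 10·log₁₀(3.017e+08) = 84.80 dB.

84.8 dB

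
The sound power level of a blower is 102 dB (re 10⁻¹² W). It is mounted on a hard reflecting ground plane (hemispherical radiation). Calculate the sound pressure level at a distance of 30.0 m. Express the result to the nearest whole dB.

64 dB

Free-field hemispherical radiation: L_p = L_w − 10·log₁₀(2π·r²), r = 30.0 m.
2π·r² = 5655 m², 10·log₁₀ of that is 37.524 dB.
L_p = 102 − 37.524 = 64.48 dB.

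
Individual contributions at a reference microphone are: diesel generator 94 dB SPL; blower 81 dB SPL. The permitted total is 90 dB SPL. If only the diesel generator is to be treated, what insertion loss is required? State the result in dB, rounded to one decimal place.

4.6 dB

Everything except the diesel generator sums to 10^(81/10) = 1.259e+08 in linear terms, 81.00 dB SPL.
The limit corresponds to 10^(90/10) = 1.000e+09; subtracting the fixed part leaves 8.741e+08 for the diesel generator, i.e. 89.42 dB SPL.
So the diesel generator must be reduced from 94 to 89.42 dB SPL: IL = 4.58 dB.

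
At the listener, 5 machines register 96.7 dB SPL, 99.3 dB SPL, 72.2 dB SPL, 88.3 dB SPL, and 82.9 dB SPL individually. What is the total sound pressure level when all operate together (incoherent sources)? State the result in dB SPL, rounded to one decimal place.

101.5 dB SPL

Incoherent sources combine by intensity addition: L_total = 10·log₁₀(Σ 10^(L_i/10)).
Σ 10^(L/10) = 10^(96.7/10) + 10^(99.3/10) + 10^(72.2/10) + 10^(88.3/10) + 10^(82.9/10) = 1.408e+10.
L_total = 10·log₁₀(1.408e+10) = 101.48 dB SPL.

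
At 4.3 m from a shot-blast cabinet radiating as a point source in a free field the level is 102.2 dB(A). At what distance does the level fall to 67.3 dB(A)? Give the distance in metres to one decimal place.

The 34.9 dB drop corresponds to a distance ratio of 10^(34.9/20) for a point source.
r₂ = 4.3·10^((102.2−67.3)/20) = 4.3·10^(34.9/20) = 239.04 m.

239.0 m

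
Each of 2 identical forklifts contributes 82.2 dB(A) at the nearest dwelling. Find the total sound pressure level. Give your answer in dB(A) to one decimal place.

L_total = L₁ + 10·log₁₀ N for N identical incoherent sources.
L_total = 82.2 + 10·log₁₀(2) = 82.2 + 3.010 = 85.21 dB(A).

85.2 dB(A)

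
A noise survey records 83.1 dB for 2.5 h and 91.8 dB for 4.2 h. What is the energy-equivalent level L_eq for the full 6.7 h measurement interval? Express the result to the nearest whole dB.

90 dB

Weight each interval's intensity by its duration and average over T = 6.7 h:
Σ tᵢ·10^(Lᵢ/10) = 2.5·10^(83.1/10) + 4.2·10^(91.8/10) = 6.867e+09.
L_eq = 10·log₁₀(6.867e+09/6.7) = 90.11 dB.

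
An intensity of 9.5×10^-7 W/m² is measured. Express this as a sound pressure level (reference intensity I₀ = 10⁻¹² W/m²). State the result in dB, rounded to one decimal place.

L = 10·log₁₀(I/I₀) = 10·log₁₀(9.5×10^-7/10⁻¹²) = 10·log₁₀(9.5×10^5).
L = 10·(0.9777 + 5) = 59.78 dB.

59.8 dB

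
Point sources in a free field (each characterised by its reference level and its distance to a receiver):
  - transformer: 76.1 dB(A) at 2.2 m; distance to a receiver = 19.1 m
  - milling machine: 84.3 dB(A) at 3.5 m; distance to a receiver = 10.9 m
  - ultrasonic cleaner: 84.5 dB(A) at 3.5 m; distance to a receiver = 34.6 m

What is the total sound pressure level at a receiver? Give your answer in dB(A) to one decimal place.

First find each source's level at the receiver (point-source: −20·log₁₀(r/r_ref)), then combine on an intensity basis.
transformer: 76.1 − 20·log₁₀(19.1/2.2) = 76.1 − 18.77 = 57.33 dB(A).
milling machine: 84.3 − 20·log₁₀(10.9/3.5) = 84.3 − 9.87 = 74.43 dB(A).
ultrasonic cleaner: 84.5 − 20·log₁₀(34.6/3.5) = 84.5 − 19.90 = 64.60 dB(A).
Σ 10^(L/10) = 3.118e+07 → L_total = 10·log₁₀(3.118e+07) = 74.94 dB(A).

74.9 dB(A)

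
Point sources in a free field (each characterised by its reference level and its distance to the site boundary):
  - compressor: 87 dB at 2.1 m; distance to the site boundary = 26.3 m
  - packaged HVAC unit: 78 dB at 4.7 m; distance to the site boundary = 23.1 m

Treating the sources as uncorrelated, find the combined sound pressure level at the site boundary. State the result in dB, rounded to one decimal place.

Propagate each source to the receiver with L = L_ref − 20·log₁₀(r/r_ref), then add intensities.
compressor: 87 − 20·log₁₀(26.3/2.1) = 87 − 21.95 = 65.05 dB.
packaged HVAC unit: 78 − 20·log₁₀(23.1/4.7) = 78 − 13.83 = 64.17 dB.
Σ 10^(L/10) = 5.807e+06 → L_total = 10·log₁₀(5.807e+06) = 67.64 dB.

67.6 dB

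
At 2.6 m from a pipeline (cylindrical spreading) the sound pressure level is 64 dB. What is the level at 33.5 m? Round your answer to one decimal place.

For a line source, L₂ = L₁ − 10·log₁₀(r₂/r₁).
L₂ = 64 − 10·log₁₀(33.5/2.6) = 64 − 11.101 = 52.90 dB.

52.9 dB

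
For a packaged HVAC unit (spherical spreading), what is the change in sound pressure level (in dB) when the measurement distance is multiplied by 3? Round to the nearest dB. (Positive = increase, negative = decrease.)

With spherical spreading the level changes by −20·log₁₀(r₂/r₁).
ΔL = −20·log₁₀(3) = -9.54 dB.

-10 dB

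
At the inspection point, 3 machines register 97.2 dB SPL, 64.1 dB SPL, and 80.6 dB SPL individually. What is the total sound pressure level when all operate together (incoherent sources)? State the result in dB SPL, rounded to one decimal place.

97.3 dB SPL

For uncorrelated sources the intensities add, so convert each level to linear form, sum, and take 10·log₁₀ of the total.
Σ 10^(L/10) = 10^(97.2/10) + 10^(64.1/10) + 10^(80.6/10) = 5.365e+09.
L_total = 10·log₁₀(5.365e+09) = 97.30 dB SPL.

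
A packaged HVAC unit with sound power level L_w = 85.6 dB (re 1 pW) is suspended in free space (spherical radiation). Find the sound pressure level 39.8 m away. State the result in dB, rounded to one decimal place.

Free-field spherical radiation: L_p = L_w − 10·log₁₀(4π·r²), r = 39.8 m.
4π·r² = 1.991e+04 m², 10·log₁₀ of that is 42.990 dB.
L_p = 85.6 − 42.990 = 42.61 dB.

42.6 dB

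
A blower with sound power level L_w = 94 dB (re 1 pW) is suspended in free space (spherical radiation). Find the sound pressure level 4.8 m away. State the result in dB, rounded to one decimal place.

L_p = L_w − 10·log₁₀(4π·r²) with r = 4.8 m.
4π·r² = 289.5 m², 10·log₁₀ of that is 24.617 dB.
L_p = 94 − 24.617 = 69.38 dB.

69.4 dB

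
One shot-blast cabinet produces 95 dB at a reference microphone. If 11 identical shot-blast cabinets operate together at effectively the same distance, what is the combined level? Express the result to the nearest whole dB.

N identical incoherent sources raise the level by 10·log₁₀ N.
L_total = 95 + 10·log₁₀(11) = 95 + 10.414 = 105.41 dB.

105 dB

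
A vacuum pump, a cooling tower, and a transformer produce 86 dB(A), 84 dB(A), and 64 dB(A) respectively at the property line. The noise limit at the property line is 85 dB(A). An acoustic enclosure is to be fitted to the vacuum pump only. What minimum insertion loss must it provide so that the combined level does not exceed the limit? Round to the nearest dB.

The untreated sources together contribute 10^(84/10) + 10^(64/10) = 2.537e+08, i.e. 84.04 dB(A).
To meet 85 dB(A) overall, the treated vacuum pump may contribute at most 10^(85/10) − 2.537e+08 = 6.253e+07, i.e. 77.96 dB(A).
So the vacuum pump must be reduced from 86 to 77.96 dB(A): IL = 8.04 dB.

8 dB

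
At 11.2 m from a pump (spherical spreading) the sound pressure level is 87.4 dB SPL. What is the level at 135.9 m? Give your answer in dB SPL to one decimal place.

65.7 dB SPL

Point-source attenuation: ΔL = 20·log₁₀(r₂/r₁) = 20·log₁₀(135.9/11.2) = 21.680 dB.
L₂ = 87.4 − 20·log₁₀(135.9/11.2) = 87.4 − 21.680 = 65.72 dB SPL.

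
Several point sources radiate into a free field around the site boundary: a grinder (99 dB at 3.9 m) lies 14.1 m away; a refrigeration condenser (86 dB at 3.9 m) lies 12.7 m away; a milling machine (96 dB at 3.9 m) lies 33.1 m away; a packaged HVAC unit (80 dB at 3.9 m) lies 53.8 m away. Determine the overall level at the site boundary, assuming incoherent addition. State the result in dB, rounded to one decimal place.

First find each source's level at the receiver (point-source: −20·log₁₀(r/r_ref)), then combine on an intensity basis.
grinder: 99 − 20·log₁₀(14.1/3.9) = 99 − 11.16 = 87.84 dB.
refrigeration condenser: 86 − 20·log₁₀(12.7/3.9) = 86 − 10.25 = 75.75 dB.
milling machine: 96 − 20·log₁₀(33.1/3.9) = 96 − 18.58 = 77.42 dB.
packaged HVAC unit: 80 − 20·log₁₀(53.8/3.9) = 80 − 22.79 = 57.21 dB.
Σ 10^(L/10) = 7.010e+08 → L_total = 10·log₁₀(7.010e+08) = 88.46 dB.

88.5 dB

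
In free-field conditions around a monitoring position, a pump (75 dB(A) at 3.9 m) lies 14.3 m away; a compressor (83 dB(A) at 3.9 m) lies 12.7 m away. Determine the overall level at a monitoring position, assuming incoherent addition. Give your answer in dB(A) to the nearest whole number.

Propagate each source to the receiver with L = L_ref − 20·log₁₀(r/r_ref), then add intensities.
pump: 75 − 20·log₁₀(14.3/3.9) = 75 − 11.29 = 63.71 dB(A).
compressor: 83 − 20·log₁₀(12.7/3.9) = 83 − 10.25 = 72.75 dB(A).
Σ 10^(L/10) = 2.117e+07 → L_total = 10·log₁₀(2.117e+07) = 73.26 dB(A).

73 dB(A)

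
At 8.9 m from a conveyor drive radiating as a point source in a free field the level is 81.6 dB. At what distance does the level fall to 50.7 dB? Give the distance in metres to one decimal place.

The 30.9 dB drop corresponds to a distance ratio of 10^(30.9/20) for a point source.
r₂ = 8.9·10^((81.6−50.7)/20) = 8.9·10^(30.9/20) = 312.17 m.

312.2 m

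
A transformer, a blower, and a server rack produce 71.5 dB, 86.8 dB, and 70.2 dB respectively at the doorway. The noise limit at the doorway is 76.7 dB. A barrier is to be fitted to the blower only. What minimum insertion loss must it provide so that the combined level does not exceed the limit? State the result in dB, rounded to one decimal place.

The untreated sources together contribute 10^(71.5/10) + 10^(70.2/10) = 2.460e+07, i.e. 73.91 dB.
The limit corresponds to 10^(76.7/10) = 4.677e+07; subtracting the fixed part leaves 2.218e+07 for the blower, i.e. 73.46 dB.
Required insertion loss = 86.8 − 73.46 = 13.34 dB.

13.3 dB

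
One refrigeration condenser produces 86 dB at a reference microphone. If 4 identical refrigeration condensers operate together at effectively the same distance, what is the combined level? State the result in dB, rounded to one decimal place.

L_total = L₁ + 10·log₁₀ N for N identical incoherent sources.
L_total = 86 + 10·log₁₀(4) = 86 + 6.021 = 92.02 dB.

92.0 dB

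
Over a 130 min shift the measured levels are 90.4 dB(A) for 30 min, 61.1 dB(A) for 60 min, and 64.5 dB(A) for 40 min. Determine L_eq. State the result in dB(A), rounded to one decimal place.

84.1 dB(A)

Weight each interval's intensity by its duration and average over T = 130 min:
Σ tᵢ·10^(Lᵢ/10) = 30·10^(90.4/10) + 60·10^(61.1/10) + 40·10^(64.5/10) = 3.308e+10.
L_eq = 10·log₁₀(3.308e+10/130) = 84.06 dB(A).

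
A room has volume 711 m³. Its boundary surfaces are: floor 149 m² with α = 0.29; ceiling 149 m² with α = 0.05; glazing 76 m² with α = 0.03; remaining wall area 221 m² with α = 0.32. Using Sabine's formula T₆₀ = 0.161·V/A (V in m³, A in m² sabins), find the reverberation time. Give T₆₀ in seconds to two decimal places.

0.93 s

Total absorption A = 149·0.29 + 149·0.05 + 76·0.03 + 221·0.32 = 123.66 m² sabins.
T₆₀ = 0.161·V/A = 0.161·711/123.66 = 0.926 s.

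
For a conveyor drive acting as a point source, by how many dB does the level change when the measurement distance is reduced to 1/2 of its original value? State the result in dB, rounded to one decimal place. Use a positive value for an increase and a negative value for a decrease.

+6.0 dB

Point-source spreading: ΔL = −20·log₁₀(r₂/r₁).
ΔL = −20·log₁₀(0.5) = +6.02 dB.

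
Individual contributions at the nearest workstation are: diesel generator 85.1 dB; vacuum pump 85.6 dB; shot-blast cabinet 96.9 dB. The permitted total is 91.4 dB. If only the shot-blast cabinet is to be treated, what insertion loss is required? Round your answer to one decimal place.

Everything except the shot-blast cabinet sums to 10^(85.1/10) + 10^(85.6/10) = 6.867e+08 in linear terms, 88.37 dB.
To meet 91.4 dB overall, the treated shot-blast cabinet may contribute at most 10^(91.4/10) − 6.867e+08 = 6.937e+08, i.e. 88.41 dB.
So the shot-blast cabinet must be reduced from 96.9 to 88.41 dB: IL = 8.49 dB.

8.5 dB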